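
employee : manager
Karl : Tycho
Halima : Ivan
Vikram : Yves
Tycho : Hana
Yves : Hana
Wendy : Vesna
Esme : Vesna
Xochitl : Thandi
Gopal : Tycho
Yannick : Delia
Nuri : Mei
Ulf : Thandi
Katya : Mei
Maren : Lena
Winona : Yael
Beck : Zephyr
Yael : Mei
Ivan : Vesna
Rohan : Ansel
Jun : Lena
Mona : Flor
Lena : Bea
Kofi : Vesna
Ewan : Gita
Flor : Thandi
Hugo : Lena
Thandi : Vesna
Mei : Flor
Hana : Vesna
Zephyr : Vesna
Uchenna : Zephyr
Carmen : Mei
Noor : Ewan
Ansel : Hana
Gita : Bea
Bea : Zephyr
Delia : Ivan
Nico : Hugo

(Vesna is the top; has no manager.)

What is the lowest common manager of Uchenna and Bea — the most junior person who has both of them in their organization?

Zephyr

Uchenna's chain of managers is Zephyr, Vesna. Bea's chain of managers is Zephyr, Vesna. The first manager that appears in both chains is Zephyr.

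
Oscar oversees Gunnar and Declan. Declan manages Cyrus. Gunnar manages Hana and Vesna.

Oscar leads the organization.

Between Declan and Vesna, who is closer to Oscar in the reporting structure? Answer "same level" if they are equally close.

Declan

Declan is 1 level below Oscar; Vesna is 2. Declan is higher.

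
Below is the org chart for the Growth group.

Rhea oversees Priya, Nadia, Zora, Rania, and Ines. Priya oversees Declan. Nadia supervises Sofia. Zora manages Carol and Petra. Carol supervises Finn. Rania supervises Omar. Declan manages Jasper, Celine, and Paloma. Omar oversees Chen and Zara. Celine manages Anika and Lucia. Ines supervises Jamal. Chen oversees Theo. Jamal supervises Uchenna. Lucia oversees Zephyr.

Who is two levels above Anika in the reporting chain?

Declan

Anika reports to Celine, and Celine reports to Declan. So Anika's skip-level manager is Declan.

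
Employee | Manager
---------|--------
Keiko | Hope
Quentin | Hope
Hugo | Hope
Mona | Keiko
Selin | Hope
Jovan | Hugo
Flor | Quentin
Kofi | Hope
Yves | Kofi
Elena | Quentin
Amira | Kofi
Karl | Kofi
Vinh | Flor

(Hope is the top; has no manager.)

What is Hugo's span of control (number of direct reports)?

Hugo directly manages Jovan. That is 1 direct report.

1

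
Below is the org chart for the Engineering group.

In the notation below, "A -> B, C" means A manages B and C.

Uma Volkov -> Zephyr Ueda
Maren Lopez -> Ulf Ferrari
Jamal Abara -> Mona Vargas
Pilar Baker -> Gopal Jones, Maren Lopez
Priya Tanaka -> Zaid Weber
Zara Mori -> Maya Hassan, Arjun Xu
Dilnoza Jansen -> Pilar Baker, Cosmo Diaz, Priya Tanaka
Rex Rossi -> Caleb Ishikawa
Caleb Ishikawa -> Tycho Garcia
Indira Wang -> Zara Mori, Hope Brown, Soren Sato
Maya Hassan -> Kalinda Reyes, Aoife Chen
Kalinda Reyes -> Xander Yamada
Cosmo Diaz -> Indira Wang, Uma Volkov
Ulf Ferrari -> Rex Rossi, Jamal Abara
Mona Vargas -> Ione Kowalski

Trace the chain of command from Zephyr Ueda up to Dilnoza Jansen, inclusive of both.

Zephyr Ueda -> Uma Volkov -> Cosmo Diaz -> Dilnoza Jansen

Zephyr Ueda reports to Uma Volkov. Uma Volkov reports to Cosmo Diaz. Cosmo Diaz reports to Dilnoza Jansen. Dilnoza Jansen is at the top.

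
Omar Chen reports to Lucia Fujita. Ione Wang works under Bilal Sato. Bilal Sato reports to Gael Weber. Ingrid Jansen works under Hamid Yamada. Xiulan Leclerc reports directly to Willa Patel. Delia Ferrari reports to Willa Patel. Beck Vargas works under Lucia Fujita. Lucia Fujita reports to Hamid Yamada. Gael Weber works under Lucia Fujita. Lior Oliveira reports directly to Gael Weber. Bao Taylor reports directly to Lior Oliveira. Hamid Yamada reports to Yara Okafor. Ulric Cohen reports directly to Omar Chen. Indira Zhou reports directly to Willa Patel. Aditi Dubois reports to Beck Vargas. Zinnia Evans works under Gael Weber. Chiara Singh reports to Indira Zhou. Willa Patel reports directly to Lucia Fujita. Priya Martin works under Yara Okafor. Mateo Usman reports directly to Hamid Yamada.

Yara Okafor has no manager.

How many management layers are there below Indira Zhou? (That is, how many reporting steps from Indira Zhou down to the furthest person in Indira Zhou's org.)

The longest chain under Indira Zhou runs Indira Zhou → Chiara Singh, which is 1 level below Indira Zhou.

1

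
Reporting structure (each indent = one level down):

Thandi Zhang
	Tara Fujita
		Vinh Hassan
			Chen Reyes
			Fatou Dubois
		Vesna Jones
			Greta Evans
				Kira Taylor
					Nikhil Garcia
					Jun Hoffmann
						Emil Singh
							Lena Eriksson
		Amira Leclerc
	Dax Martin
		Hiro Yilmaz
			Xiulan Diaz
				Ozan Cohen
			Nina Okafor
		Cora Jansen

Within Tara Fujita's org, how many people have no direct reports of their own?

5

The people in Tara Fujita's organization with no one reporting to them are Amira Leclerc, Lena Eriksson, Nikhil Garcia, Fatou Dubois, Chen Reyes. That is 5.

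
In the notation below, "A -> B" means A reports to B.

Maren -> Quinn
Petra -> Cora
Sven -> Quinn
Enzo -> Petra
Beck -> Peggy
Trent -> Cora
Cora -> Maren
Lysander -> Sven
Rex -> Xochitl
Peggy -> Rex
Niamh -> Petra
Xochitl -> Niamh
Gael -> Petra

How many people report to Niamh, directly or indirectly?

4

Niamh directly manages Xochitl. Under Xochitl: Rex, Peggy, Beck (3). That's 4 in total.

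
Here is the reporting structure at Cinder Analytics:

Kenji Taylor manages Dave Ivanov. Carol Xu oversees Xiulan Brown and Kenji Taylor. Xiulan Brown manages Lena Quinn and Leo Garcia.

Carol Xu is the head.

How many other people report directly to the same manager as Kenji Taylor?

1

Kenji Taylor reports to Carol Xu. Carol Xu's other direct reports are Xiulan Brown — 1 peer.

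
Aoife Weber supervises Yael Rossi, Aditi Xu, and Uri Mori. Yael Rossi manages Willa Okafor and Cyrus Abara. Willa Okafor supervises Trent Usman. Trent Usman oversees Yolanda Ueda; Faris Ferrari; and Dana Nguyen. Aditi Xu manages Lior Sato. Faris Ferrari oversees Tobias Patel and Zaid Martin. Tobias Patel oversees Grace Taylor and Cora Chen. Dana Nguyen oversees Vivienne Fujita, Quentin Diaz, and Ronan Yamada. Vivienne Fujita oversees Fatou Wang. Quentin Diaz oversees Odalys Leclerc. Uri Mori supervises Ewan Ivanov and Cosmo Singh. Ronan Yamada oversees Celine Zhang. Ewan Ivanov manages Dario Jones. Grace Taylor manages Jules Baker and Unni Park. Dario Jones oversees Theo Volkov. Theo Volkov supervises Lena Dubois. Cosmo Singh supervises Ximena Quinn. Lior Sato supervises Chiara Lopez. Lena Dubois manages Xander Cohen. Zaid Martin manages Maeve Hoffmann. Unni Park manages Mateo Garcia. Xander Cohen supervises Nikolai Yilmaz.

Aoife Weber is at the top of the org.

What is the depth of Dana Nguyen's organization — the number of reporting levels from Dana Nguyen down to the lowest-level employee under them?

The longest chain under Dana Nguyen runs Dana Nguyen → Ronan Yamada → Celine Zhang, which is 2 levels below Dana Nguyen.

2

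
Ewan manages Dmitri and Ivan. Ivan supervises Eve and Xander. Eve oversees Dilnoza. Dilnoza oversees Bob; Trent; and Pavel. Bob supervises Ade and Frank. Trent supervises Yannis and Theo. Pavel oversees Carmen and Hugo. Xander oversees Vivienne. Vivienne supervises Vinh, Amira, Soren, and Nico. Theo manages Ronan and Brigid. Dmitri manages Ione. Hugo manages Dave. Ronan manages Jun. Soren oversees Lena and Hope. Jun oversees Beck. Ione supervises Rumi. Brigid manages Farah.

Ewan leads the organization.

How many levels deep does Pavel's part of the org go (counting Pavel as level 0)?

The longest chain under Pavel runs Pavel → Hugo → Dave, which is 2 levels below Pavel.

2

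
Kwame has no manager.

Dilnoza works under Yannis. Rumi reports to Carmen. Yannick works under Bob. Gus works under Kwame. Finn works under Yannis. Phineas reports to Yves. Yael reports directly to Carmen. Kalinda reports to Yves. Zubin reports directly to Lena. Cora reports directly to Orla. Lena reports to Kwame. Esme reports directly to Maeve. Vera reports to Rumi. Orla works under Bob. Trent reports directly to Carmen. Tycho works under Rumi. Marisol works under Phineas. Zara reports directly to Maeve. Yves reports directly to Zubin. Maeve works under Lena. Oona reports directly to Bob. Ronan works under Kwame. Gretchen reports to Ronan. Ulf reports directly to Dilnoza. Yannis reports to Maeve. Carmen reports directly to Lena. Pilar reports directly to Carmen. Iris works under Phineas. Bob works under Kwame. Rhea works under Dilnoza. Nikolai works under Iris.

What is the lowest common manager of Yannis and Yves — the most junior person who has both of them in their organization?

Yannis's chain of managers is Maeve, Lena, Kwame. Yves's chain of managers is Zubin, Lena, Kwame. The first manager that appears in both chains is Lena.

Lena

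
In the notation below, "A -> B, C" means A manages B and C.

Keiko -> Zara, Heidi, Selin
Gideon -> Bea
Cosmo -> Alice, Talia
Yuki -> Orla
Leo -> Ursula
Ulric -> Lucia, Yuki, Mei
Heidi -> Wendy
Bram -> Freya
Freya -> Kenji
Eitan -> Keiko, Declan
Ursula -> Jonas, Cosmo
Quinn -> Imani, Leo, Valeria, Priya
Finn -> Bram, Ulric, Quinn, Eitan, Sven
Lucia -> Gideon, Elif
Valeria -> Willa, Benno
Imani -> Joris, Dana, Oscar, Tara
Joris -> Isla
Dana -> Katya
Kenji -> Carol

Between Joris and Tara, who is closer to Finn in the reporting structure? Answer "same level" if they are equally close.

same level

Both Joris and Tara are 3 levels below Finn.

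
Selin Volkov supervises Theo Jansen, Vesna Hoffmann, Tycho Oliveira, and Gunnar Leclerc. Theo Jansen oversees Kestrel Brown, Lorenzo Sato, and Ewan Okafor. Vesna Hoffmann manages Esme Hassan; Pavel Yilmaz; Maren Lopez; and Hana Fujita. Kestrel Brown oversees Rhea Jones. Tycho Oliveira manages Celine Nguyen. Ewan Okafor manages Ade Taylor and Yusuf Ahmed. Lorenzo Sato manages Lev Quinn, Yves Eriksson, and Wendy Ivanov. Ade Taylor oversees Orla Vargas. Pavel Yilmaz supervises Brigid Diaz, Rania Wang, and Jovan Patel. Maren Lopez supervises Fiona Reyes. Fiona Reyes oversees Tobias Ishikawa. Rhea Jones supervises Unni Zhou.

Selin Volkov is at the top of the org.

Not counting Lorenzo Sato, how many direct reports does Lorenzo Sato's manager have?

Lorenzo Sato reports to Theo Jansen. Theo Jansen's other direct reports are Kestrel Brown, Ewan Okafor — 2 peers.

2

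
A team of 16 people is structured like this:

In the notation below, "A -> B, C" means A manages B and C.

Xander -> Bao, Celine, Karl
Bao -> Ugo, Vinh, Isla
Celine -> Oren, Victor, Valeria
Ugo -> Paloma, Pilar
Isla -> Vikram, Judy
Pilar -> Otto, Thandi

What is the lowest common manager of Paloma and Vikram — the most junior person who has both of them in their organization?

Paloma's chain of managers is Ugo, Bao, Xander. Vikram's chain of managers is Isla, Bao, Xander. The first manager that appears in both chains is Bao.

Bao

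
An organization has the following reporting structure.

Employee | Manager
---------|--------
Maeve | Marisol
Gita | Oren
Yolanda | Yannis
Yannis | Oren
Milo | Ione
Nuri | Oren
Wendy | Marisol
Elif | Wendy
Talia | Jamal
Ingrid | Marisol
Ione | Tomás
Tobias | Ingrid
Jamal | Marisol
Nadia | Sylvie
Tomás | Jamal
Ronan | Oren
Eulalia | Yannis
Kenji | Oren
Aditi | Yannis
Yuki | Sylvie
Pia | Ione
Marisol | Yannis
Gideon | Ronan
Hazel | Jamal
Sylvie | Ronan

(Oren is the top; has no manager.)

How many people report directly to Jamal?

3

Jamal directly manages Tomás, Talia, Hazel. That is 3 direct reports.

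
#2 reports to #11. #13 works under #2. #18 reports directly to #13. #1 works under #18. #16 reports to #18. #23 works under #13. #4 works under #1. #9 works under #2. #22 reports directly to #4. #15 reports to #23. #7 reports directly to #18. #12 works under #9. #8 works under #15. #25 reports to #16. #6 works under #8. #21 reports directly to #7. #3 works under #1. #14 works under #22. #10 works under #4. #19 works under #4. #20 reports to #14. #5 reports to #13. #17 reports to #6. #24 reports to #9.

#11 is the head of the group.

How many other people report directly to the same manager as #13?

1

#13 reports to #2. #2's other direct reports are #9 — 1 peer.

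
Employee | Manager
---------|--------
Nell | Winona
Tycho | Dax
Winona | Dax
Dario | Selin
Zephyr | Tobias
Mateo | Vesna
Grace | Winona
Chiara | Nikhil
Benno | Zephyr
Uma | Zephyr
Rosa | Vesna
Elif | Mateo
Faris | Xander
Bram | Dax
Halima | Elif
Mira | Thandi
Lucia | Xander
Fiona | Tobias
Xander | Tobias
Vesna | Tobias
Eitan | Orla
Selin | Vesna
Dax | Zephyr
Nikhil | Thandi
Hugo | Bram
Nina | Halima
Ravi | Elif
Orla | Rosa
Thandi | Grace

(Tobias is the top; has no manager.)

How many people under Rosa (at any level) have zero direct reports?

The only person in Rosa's organization with no one reporting to them is Eitan. That is 1.

1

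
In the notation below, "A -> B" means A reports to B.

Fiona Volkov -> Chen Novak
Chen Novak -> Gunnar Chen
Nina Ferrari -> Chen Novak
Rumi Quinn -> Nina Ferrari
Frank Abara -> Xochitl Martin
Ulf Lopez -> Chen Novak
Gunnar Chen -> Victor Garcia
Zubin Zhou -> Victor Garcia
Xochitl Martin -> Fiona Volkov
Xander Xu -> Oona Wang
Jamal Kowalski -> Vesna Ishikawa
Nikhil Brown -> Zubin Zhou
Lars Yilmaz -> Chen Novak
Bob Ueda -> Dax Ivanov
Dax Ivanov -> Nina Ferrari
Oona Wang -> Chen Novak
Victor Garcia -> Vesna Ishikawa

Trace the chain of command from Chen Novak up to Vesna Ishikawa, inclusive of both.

Chen Novak -> Gunnar Chen -> Victor Garcia -> Vesna Ishikawa

Chen Novak reports to Gunnar Chen. Gunnar Chen reports to Victor Garcia. Victor Garcia reports to Vesna Ishikawa. Vesna Ishikawa is at the top.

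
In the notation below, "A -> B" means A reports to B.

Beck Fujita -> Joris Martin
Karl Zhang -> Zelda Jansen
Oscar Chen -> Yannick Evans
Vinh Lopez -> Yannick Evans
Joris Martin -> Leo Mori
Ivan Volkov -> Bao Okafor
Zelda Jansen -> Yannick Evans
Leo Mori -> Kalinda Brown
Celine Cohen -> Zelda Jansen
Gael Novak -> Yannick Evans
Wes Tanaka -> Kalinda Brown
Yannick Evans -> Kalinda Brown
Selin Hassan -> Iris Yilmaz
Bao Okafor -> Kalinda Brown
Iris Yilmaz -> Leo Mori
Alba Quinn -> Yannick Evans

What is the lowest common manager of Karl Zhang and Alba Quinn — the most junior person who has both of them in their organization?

Yannick Evans

Karl Zhang's chain of managers is Zelda Jansen, Yannick Evans, Kalinda Brown. Alba Quinn's chain of managers is Yannick Evans, Kalinda Brown. The first manager that appears in both chains is Yannick Evans.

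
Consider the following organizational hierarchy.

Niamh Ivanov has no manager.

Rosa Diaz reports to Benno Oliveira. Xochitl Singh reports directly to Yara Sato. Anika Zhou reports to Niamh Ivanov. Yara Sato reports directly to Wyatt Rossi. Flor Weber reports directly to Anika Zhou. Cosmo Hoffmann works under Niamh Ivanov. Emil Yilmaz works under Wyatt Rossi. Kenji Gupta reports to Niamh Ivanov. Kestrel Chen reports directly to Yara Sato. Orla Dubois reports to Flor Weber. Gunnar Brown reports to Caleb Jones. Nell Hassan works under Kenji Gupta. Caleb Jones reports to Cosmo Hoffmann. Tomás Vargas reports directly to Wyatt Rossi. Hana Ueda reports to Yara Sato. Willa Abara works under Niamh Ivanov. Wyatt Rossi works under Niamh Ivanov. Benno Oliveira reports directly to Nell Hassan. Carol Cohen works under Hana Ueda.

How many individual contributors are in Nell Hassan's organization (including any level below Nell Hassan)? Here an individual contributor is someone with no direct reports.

1

The only person in Nell Hassan's organization with no one reporting to them is Rosa Diaz. That is 1.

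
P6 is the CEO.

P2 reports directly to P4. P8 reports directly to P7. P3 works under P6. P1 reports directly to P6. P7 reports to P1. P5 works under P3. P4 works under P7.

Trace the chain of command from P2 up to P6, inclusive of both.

P2 -> P4 -> P7 -> P1 -> P6

P2 reports to P4. P4 reports to P7. P7 reports to P1. P1 reports to P6. P6 is at the top.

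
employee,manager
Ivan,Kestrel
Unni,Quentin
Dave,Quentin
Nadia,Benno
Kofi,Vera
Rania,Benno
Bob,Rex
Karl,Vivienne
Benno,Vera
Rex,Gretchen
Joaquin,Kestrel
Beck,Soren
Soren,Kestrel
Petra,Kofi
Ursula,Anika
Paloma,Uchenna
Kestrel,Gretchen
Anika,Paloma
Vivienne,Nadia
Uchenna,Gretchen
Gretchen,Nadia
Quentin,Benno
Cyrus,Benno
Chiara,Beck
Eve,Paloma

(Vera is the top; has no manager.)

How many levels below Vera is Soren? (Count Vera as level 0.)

5

Chain from Soren up to Vera: Soren → Kestrel → Gretchen → Nadia → Benno → Vera. That is 5 steps up, so Soren is 5 levels below Vera.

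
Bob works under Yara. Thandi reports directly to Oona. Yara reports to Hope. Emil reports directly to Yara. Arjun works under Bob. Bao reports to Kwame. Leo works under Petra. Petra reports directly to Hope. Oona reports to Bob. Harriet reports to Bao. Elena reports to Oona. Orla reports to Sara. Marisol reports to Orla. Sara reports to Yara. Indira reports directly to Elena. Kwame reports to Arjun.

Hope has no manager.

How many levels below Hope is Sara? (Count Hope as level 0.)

2

Chain from Sara up to Hope: Sara → Yara → Hope. That is 2 steps up, so Sara is 2 levels below Hope.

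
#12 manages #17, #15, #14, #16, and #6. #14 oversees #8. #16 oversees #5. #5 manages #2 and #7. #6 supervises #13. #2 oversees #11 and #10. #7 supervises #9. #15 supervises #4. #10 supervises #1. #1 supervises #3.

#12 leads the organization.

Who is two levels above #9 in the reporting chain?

#9 reports to #7, and #7 reports to #5. So #9's skip-level manager is #5.

#5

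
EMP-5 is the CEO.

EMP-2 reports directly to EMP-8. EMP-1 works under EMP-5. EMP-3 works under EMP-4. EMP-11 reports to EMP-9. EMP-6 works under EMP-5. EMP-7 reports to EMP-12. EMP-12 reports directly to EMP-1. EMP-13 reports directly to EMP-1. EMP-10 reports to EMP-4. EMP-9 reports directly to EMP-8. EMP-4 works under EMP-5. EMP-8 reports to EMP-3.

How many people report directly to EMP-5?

3

EMP-5 directly manages EMP-6, EMP-1, EMP-4. That is 3 direct reports.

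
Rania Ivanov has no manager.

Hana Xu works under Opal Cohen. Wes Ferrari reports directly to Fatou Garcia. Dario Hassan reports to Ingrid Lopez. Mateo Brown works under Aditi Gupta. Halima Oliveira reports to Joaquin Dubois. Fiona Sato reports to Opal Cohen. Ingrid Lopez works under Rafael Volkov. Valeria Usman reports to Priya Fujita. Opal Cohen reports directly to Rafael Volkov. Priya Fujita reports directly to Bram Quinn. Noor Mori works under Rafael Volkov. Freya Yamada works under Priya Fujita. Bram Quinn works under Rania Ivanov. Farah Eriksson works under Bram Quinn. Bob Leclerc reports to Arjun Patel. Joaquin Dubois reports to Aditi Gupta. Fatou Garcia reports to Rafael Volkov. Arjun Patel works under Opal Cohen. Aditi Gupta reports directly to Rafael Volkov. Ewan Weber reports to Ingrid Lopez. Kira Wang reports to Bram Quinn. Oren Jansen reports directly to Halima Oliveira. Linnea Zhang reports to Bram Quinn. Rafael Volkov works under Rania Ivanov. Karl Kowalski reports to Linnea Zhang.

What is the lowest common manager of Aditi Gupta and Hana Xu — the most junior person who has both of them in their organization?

Aditi Gupta's chain of managers is Rafael Volkov, Rania Ivanov. Hana Xu's chain of managers is Opal Cohen, Rafael Volkov, Rania Ivanov. The first manager that appears in both chains is Rafael Volkov.

Rafael Volkov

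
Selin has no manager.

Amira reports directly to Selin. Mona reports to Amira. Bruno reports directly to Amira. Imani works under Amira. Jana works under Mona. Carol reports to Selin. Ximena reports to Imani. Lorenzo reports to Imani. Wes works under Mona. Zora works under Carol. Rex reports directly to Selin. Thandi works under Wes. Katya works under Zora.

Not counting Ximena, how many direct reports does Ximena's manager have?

1

Ximena reports to Imani. Imani's other direct reports are Lorenzo — 1 peer.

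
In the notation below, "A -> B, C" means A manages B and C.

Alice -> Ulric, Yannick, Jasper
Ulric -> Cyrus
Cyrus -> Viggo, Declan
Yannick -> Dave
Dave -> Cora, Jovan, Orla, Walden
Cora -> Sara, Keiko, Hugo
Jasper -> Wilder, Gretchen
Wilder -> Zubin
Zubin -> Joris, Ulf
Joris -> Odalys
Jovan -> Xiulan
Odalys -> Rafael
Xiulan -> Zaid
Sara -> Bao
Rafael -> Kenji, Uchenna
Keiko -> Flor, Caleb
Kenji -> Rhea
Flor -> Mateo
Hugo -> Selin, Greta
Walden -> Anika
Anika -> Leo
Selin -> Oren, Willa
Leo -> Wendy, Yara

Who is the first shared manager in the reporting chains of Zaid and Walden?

Dave

Zaid's chain of managers is Xiulan, Jovan, Dave, Yannick, Alice. Walden's chain of managers is Dave, Yannick, Alice. The first manager that appears in both chains is Dave.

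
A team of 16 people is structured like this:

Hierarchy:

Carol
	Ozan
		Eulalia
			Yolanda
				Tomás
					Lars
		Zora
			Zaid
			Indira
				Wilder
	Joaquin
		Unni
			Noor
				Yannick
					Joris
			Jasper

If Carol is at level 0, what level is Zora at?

Chain from Zora up to Carol: Zora → Ozan → Carol. That is 2 steps up, so Zora is 2 levels below Carol.

2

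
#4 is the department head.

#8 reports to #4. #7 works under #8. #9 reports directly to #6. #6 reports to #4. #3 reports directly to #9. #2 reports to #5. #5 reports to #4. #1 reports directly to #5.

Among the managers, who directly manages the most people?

#4

Direct-report counts: #4 has 3; #6 has 1; #9 has 1; #8 has 1; #5 has 2. The largest is 3, held by #4.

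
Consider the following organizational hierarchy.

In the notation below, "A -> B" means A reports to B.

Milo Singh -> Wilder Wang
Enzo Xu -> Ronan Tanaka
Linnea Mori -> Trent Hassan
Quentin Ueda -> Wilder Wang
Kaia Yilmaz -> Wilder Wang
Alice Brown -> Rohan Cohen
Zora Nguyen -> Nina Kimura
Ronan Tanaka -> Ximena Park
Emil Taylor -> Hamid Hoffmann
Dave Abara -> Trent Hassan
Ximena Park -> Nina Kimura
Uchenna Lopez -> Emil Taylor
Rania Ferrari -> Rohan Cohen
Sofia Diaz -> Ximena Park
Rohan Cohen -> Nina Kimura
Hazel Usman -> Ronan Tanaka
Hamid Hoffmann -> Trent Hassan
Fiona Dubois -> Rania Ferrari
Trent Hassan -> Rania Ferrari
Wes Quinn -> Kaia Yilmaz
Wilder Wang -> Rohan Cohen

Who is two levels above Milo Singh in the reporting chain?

Rohan Cohen

Milo Singh reports to Wilder Wang, and Wilder Wang reports to Rohan Cohen. So Milo Singh's skip-level manager is Rohan Cohen.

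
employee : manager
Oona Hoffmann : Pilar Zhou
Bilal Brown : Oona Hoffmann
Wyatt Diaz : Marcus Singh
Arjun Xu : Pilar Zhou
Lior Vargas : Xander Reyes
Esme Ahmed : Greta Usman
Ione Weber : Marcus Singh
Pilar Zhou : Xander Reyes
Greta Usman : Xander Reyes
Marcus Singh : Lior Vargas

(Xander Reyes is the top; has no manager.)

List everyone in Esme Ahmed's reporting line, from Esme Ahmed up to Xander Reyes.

Esme Ahmed -> Greta Usman -> Xander Reyes

Esme Ahmed reports to Greta Usman. Greta Usman reports to Xander Reyes. Xander Reyes is at the top.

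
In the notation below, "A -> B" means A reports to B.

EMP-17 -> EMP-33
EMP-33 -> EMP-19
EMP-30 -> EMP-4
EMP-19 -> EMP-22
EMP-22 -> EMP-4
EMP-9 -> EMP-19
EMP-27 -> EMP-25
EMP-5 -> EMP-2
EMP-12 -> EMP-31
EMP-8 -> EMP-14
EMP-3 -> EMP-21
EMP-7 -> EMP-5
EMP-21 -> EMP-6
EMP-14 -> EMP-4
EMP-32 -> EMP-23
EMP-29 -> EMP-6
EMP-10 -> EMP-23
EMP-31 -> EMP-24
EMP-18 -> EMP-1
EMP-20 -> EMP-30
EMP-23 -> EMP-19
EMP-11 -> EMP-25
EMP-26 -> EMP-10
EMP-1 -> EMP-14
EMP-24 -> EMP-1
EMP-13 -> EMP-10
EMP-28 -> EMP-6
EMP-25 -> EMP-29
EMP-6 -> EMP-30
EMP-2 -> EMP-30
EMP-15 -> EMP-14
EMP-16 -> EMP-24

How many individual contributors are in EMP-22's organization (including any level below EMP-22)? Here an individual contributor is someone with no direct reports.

5

The people in EMP-22's organization with no one reporting to them are EMP-13, EMP-26, EMP-32, EMP-9, EMP-17. That is 5.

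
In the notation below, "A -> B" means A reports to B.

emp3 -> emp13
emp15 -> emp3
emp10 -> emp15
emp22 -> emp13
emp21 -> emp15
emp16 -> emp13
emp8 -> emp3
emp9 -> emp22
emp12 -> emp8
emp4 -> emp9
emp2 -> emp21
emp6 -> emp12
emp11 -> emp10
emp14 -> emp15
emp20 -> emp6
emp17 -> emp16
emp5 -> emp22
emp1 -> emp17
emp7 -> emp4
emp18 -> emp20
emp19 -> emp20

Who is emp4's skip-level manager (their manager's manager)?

emp4 reports to emp9, and emp9 reports to emp22. So emp4's skip-level manager is emp22.

emp22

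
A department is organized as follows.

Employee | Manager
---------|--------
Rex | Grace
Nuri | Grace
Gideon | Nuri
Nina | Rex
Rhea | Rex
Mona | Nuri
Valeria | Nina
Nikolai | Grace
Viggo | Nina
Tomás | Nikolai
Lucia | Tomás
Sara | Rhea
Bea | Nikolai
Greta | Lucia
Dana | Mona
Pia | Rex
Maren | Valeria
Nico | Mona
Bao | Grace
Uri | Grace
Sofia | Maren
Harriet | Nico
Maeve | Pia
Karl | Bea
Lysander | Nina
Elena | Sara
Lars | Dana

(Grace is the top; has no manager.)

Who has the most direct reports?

Grace

Direct-report counts: Grace has 5; Nikolai has 2; Bea has 1; Tomás has 1; Lucia has 1; Nuri has 2; Mona has 2; Nico has 1; Dana has 1; Rex has 3; Pia has 1; Rhea has 1; Sara has 1; Nina has 3; Valeria has 1; Maren has 1. The largest is 5, held by Grace.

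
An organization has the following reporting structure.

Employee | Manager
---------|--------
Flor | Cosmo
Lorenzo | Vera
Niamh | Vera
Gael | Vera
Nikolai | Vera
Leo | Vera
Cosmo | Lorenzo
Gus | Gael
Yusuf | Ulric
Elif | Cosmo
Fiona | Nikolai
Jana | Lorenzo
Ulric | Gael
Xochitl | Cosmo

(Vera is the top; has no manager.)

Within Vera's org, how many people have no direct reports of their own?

9

The people in Vera's organization with no one reporting to them are Leo, Gus, Yusuf, Niamh, Fiona, Jana, Xochitl, Flor, Elif. That is 9.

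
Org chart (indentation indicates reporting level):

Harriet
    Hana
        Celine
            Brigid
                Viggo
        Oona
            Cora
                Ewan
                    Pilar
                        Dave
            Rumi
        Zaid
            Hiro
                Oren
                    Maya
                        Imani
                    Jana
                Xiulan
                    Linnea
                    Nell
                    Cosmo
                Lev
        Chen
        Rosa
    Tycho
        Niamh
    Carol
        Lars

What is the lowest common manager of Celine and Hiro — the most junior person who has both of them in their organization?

Celine's chain of managers is Hana, Harriet. Hiro's chain of managers is Zaid, Hana, Harriet. The first manager that appears in both chains is Hana.

Hana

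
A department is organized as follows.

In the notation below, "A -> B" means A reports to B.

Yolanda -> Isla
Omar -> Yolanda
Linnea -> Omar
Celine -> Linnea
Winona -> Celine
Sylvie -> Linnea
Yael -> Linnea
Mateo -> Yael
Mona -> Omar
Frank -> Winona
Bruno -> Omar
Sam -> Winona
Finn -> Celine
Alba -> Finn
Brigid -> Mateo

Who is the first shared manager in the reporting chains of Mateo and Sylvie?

Mateo's chain of managers is Yael, Linnea, Omar, Yolanda, Isla. Sylvie's chain of managers is Linnea, Omar, Yolanda, Isla. The first manager that appears in both chains is Linnea.

Linnea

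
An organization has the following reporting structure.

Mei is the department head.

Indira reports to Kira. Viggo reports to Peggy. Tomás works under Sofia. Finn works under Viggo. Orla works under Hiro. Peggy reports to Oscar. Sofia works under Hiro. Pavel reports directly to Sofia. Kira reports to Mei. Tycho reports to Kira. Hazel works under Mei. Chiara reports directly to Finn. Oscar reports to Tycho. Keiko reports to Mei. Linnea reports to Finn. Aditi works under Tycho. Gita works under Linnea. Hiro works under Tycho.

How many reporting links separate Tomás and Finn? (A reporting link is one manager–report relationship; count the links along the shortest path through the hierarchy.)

7

Tomás is 3 levels below Tycho, and Finn is 4 levels below Tycho (their lowest common manager). The shortest path runs up from Tomás to Tycho and back down to Finn: 3 + 4 = 7 links.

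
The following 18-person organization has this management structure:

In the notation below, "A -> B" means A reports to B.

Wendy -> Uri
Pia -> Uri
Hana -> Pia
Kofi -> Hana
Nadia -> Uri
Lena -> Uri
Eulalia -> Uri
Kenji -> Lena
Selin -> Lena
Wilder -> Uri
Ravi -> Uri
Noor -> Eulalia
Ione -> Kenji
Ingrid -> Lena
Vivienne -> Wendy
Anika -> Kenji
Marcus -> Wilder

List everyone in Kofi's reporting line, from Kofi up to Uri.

Kofi reports to Hana. Hana reports to Pia. Pia reports to Uri. Uri is at the top.

Kofi -> Hana -> Pia -> Uri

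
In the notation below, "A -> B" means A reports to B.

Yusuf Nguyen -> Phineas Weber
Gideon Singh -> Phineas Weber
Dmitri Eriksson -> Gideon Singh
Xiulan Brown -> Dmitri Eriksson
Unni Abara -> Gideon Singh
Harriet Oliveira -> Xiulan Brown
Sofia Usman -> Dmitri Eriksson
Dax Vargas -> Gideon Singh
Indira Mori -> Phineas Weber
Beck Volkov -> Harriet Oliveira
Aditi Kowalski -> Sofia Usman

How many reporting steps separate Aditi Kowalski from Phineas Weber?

4

Chain from Aditi Kowalski up to Phineas Weber: Aditi Kowalski → Sofia Usman → Dmitri Eriksson → Gideon Singh → Phineas Weber. That is 4 steps up, so Aditi Kowalski is 4 levels below Phineas Weber.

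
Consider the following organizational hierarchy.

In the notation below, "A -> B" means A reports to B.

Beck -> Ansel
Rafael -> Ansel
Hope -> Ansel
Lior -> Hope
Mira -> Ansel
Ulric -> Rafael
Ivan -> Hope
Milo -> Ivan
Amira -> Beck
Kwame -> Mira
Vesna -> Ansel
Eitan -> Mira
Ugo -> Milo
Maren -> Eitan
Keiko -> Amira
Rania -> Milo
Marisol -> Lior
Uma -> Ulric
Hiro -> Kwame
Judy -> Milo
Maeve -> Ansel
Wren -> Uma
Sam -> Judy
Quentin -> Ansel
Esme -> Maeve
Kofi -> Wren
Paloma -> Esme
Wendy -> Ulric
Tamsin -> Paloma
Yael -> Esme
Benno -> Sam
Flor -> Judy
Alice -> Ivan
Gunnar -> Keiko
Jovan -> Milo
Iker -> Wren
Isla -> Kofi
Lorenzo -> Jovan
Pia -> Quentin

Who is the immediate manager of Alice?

Ivan

Alice reports directly to Ivan.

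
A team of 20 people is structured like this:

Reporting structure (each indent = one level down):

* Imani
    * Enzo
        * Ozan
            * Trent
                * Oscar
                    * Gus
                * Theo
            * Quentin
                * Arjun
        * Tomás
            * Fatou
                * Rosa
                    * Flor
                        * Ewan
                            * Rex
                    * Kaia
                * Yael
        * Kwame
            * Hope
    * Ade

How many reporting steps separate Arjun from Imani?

Chain from Arjun up to Imani: Arjun → Quentin → Ozan → Enzo → Imani. That is 4 steps up, so Arjun is 4 levels below Imani.

4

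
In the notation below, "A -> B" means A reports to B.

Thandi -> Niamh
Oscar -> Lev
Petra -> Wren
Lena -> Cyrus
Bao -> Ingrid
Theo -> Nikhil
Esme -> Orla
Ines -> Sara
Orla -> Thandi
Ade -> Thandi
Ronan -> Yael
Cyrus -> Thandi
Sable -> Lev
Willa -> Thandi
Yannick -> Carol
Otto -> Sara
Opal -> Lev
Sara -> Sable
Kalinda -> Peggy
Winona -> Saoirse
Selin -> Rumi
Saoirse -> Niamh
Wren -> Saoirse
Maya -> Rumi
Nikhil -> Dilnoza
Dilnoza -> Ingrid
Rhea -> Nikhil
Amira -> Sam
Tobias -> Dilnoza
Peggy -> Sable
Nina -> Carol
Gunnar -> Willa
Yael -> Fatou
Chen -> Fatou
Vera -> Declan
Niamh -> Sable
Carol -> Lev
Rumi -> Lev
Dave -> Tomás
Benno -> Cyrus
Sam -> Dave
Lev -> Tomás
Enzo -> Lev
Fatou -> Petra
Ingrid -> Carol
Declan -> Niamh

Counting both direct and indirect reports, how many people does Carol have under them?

9

Carol directly manages Ingrid, Nina, Yannick. Under Ingrid: Bao, Dilnoza, Nikhil, Theo, Rhea, Tobias (6). Nina has no reports. Yannick has no reports. So Carol's organization is 3 direct reports plus everyone under them: 7 + 1 + 1 = 9.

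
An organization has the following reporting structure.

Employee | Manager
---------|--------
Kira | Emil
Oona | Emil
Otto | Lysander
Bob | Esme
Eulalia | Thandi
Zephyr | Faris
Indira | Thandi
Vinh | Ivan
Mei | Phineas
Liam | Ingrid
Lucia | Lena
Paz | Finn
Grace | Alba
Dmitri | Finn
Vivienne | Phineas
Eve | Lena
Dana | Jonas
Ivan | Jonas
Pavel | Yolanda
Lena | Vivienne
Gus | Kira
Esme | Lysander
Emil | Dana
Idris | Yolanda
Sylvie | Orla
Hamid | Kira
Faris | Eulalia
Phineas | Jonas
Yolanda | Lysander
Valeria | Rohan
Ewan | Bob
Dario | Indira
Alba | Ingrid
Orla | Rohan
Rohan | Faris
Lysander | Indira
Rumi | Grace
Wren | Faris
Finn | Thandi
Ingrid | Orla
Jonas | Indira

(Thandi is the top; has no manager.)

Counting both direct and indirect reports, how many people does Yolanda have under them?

2

Yolanda directly manages Idris, Pavel. Idris has no reports. Pavel has no reports. So Yolanda's organization is 2 direct reports plus everyone under them: 1 + 1 = 2.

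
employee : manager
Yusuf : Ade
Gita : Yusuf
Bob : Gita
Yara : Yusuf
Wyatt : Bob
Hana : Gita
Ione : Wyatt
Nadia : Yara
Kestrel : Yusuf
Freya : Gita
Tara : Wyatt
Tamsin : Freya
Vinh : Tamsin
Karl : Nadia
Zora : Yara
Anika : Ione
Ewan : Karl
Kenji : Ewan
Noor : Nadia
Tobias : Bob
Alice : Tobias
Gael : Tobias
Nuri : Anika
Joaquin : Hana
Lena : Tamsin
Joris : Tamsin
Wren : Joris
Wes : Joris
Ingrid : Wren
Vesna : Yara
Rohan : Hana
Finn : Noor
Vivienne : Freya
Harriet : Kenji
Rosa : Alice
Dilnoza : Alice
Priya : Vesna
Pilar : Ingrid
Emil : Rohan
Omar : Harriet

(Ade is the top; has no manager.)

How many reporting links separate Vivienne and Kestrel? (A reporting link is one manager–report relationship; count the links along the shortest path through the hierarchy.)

4

Vivienne is 3 levels below Yusuf, and Kestrel is 1 level below Yusuf (their lowest common manager). The shortest path runs up from Vivienne to Yusuf and back down to Kestrel: 3 + 1 = 4 links.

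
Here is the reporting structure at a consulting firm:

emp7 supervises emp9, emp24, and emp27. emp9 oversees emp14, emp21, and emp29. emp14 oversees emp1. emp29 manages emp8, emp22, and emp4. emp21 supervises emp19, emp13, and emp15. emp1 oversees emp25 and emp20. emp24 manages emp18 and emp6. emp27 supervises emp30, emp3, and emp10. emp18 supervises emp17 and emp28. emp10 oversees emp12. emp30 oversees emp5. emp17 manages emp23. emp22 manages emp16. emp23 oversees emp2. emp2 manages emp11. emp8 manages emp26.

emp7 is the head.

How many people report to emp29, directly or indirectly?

5

emp29 directly manages emp22, emp8, emp4. Under emp22: emp16 (1). Under emp8: emp26 (1). emp4 has no reports. So emp29's organization is 3 direct reports plus everyone under them: 2 + 2 + 1 = 5.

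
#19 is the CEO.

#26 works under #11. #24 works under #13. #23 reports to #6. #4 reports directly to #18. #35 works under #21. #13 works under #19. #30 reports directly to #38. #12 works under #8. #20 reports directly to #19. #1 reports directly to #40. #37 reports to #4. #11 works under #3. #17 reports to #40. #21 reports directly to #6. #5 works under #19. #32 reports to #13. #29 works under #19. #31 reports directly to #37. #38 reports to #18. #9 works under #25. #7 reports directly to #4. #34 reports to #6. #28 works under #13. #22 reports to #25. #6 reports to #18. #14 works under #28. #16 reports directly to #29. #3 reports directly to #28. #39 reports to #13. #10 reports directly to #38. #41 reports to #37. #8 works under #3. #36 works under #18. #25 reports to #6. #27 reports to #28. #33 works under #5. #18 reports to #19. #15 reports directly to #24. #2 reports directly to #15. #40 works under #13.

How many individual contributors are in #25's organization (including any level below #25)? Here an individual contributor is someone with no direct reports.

The people in #25's organization with no one reporting to them are #22, #9. That is 2.

2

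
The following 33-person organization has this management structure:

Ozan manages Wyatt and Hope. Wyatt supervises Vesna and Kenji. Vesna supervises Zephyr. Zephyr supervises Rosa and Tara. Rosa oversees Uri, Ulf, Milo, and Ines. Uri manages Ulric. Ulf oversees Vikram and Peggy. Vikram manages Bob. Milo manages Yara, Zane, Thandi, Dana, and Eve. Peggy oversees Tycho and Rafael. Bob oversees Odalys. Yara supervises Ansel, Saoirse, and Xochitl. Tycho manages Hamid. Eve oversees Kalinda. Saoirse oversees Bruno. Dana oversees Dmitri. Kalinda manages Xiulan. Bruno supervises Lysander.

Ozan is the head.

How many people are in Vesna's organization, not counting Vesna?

28

Vesna directly manages Zephyr. Under Zephyr: Tara, Rosa, Ines, Milo, Zane, Dana, Dmitri, Eve, Kalinda, Xiulan, Yara, Xochitl, Saoirse, Bruno, Lysander, Ansel, Thandi, Ulf, Peggy, Rafael, Tycho, Hamid, Vikram, Bob, Odalys, Uri, Ulric (27). That's 28 in total.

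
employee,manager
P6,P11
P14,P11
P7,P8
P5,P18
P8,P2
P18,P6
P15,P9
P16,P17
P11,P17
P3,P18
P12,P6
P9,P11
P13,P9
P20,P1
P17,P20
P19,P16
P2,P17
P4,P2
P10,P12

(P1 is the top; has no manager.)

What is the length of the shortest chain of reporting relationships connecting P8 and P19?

4

P8 is 2 levels below P17, and P19 is 2 levels below P17 (their lowest common manager). The shortest path runs up from P8 to P17 and back down to P19: 2 + 2 = 4 links.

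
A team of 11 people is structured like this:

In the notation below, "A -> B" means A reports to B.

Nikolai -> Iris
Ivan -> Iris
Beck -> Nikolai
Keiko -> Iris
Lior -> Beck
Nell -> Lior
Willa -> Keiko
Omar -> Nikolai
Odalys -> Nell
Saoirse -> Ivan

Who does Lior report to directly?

Lior reports directly to Beck.

Beck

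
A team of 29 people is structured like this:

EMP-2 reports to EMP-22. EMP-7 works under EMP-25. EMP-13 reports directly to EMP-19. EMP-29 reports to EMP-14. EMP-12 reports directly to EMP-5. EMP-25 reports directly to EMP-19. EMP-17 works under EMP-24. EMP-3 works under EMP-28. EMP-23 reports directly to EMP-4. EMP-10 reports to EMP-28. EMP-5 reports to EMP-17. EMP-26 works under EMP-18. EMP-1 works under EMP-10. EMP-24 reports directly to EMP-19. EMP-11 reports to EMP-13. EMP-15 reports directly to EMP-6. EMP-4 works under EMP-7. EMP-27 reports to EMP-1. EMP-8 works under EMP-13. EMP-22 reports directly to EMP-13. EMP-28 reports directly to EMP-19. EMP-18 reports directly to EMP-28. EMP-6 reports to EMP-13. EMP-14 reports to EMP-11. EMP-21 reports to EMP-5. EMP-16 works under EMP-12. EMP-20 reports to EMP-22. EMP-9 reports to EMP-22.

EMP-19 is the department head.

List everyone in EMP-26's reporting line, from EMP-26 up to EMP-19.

EMP-26 reports to EMP-18. EMP-18 reports to EMP-28. EMP-28 reports to EMP-19. EMP-19 is at the top.

EMP-26 -> EMP-18 -> EMP-28 -> EMP-19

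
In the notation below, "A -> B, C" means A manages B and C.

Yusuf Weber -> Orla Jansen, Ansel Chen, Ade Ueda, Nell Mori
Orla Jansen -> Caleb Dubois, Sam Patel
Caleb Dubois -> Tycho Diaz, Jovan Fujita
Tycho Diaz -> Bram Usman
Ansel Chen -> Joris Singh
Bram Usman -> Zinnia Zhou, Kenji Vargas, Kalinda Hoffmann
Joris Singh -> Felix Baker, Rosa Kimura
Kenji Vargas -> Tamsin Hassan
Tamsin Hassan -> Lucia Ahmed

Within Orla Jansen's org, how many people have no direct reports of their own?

5

The people in Orla Jansen's organization with no one reporting to them are Sam Patel, Jovan Fujita, Kalinda Hoffmann, Lucia Ahmed, Zinnia Zhou. That is 5.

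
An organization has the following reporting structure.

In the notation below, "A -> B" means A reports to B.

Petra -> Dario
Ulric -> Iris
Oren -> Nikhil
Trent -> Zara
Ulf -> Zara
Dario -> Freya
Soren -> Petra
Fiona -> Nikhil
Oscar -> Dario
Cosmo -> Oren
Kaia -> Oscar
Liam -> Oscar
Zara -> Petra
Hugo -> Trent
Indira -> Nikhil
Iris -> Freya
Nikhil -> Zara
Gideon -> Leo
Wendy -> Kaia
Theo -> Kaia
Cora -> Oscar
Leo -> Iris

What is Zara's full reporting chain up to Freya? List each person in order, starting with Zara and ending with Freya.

Zara reports to Petra. Petra reports to Dario. Dario reports to Freya. Freya is at the top.

Zara -> Petra -> Dario -> Freya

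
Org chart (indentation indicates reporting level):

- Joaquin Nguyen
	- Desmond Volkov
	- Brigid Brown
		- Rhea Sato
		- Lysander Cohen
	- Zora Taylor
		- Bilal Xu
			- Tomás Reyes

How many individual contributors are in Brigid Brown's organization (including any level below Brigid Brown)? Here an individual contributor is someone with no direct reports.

The people in Brigid Brown's organization with no one reporting to them are Lysander Cohen, Rhea Sato. That is 2.

2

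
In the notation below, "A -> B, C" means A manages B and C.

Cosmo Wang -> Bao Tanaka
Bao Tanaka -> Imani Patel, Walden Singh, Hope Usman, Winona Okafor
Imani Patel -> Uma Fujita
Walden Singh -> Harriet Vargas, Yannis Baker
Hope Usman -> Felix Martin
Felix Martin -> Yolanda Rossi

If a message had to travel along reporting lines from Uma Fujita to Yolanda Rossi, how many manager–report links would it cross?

Uma Fujita is 2 levels below Bao Tanaka, and Yolanda Rossi is 3 levels below Bao Tanaka (their lowest common manager). The shortest path runs up from Uma Fujita to Bao Tanaka and back down to Yolanda Rossi: 2 + 3 = 5 links.

5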